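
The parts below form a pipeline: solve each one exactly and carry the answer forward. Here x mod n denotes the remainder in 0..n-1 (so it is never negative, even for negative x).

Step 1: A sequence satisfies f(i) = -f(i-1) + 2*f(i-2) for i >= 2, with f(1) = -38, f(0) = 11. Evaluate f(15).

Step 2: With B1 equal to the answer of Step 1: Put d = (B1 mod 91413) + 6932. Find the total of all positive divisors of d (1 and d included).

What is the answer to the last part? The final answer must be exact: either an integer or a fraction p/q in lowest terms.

Step 1: f(2) = -1*(-38) + 2*(11) = 60; iterating: f(2)=60, f(3)=-136, f(4)=256, f(5)=-528, f(6)=1040, f(7)=-2096, f(8)=4176, f(9)=-8368, f(10)=16720, f(11)=-33456, f(12)=66896, f(13)=-133808, f(14)=267600, f(15)=-535216; answer -535216
Step 2: B1 = -535216; d = 20194; 20194 = 2 * 23 * 439; sigma = (1 + 2) * (1 + 23) * (1 + 439) = 3 * 24 * 440 = 31680; answer 31680

31680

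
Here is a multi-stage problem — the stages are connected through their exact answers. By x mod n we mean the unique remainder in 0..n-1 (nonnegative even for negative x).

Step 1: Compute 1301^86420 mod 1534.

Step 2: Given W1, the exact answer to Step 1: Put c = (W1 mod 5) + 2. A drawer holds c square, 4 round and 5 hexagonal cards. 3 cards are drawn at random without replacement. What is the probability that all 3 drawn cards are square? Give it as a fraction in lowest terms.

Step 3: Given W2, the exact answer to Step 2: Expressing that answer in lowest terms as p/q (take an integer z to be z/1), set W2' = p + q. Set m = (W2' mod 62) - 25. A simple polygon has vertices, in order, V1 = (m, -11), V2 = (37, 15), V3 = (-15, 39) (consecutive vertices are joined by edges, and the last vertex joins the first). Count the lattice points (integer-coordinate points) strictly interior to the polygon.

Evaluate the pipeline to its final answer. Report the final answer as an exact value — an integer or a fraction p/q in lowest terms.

986

Step 1: squarings mod 1534: 1301^1=1301, 1301^2=599, 1301^4=1379, 1301^8=1015, 1301^16=911, 1301^32=27, 1301^64=729, 1301^128=677, 1301^256=1197, 1301^512=53, 1301^1024=1275, 1301^2048=1119, 1301^4096=417, 1301^8192=547, 1301^16384=79, 1301^32768=105, 1301^65536=287; 1301^86420 = 1301^4 * 1301^16 * 1301^128 * 1301^256 * 1301^4096 * 1301^16384 * 1301^65536 = 1 (mod 1534); answer 1
Step 2: W1 = 1; c = 3; total draws C(12,3) = 220; favorable C(3,3) = 1; P = 1/220; answer 1/220
Step 3: W2 = 1/220; threaded value p + q = 221; m = 10; cross terms: (10*15 - 37*-11)=557, (37*39 - -15*15)=1668, (-15*-11 - 10*39)=-225; twice the area = |2000| = 2000; area = 1000; boundary points = 1 + 4 + 25 = 30; strictly interior points = area - boundary/2 + 1 = 986; answer 986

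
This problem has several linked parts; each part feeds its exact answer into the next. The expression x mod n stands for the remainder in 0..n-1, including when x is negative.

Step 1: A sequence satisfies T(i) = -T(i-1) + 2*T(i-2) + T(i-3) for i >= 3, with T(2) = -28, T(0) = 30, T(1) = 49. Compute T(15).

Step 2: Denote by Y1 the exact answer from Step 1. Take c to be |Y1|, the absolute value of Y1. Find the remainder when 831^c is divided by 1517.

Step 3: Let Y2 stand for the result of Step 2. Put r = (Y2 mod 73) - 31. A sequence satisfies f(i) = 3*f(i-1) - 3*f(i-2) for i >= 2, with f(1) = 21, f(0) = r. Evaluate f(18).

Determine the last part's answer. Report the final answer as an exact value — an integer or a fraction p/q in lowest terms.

Step 1: T(3) = -1*(-28) + 2*(49) + 1*(30) = 156; iterating: T(3)=156, T(4)=-163, T(5)=447, T(6)=-617, T(7)=1348, T(8)=-2135, T(9)=4214, T(10)=-7136, T(11)=13429, T(12)=-23487, T(13)=43209, T(14)=-76754, T(15)=139685; answer 139685
Step 2: Y1 = 139685; c = 139685; squarings mod 1517: 831^1=831, 831^2=326, 831^4=86, 831^8=1328, 831^16=830, 831^32=182, 831^64=1267, 831^128=303, 831^256=789, 831^512=551, 831^1024=201, 831^2048=959, 831^4096=379, 831^8192=1043, 831^16384=160, 831^32768=1328, 831^65536=830, 831^131072=182; 831^139685 = 831^1 * 831^4 * 831^32 * 831^128 * 831^256 * 831^8192 * 831^131072 = 167 (mod 1517); answer 167
Step 3: Y2 = 167; r = -10; f(2) = 3*(21) - 3*(-10) = 93; iterating: f(2)=93, f(3)=216, f(4)=369, f(5)=459, f(6)=270, f(7)=-567, f(8)=-2511, f(9)=-5832, f(10)=-9963, f(11)=-12393, f(12)=-7290, f(13)=15309, f(14)=67797, f(15)=157464, f(16)=269001, f(17)=334611, f(18)=196830; answer 196830

196830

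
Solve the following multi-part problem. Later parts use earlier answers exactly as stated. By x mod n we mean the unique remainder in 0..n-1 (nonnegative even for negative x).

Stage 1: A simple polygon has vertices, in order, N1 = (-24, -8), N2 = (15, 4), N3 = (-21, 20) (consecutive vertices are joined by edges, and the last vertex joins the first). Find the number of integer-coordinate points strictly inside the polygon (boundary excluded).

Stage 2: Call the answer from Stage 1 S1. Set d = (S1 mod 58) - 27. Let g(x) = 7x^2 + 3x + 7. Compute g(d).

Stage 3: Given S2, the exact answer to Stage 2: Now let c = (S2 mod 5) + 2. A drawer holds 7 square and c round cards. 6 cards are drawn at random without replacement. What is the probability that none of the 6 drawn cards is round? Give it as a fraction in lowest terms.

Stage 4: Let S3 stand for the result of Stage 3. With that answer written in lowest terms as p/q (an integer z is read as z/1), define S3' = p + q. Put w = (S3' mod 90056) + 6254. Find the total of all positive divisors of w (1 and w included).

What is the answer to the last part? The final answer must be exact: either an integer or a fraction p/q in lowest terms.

10032

Stage 1: cross terms: (-24*4 - 15*-8)=24, (15*20 - -21*4)=384, (-21*-8 - -24*20)=648; twice the area = |1056| = 1056; area = 528; boundary points = 3 + 4 + 1 = 8; strictly interior points = area - boundary/2 + 1 = 525; answer 525
Stage 2: S1 = 525; d = -24; 7*(-24)^2 + 3*(-24)^1 + 7 = (4032) + (-72) + (7) = 3967; answer 3967
Stage 3: S2 = 3967; c = 4; total draws C(11,6) = 462; favorable C(7,6) = 7; P = 1/66; answer 1/66
Stage 4: S3 = 1/66; threaded value p + q = 67; w = 6321; 6321 = 3 * 7^2 * 43; sigma = (1 + 3) * (1 + 7 + 49) * (1 + 43) = 4 * 57 * 44 = 10032; answer 10032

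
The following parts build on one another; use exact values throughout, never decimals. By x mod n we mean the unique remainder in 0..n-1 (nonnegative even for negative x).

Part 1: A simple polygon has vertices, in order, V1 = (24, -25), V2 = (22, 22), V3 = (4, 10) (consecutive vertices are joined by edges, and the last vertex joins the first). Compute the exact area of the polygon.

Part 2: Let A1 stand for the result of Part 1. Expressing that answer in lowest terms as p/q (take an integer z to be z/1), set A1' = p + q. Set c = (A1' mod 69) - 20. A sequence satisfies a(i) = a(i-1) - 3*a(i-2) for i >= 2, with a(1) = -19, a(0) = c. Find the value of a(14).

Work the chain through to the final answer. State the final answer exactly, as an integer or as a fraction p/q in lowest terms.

Part 1: cross terms: (24*22 - 22*-25)=1078, (22*10 - 4*22)=132, (4*-25 - 24*10)=-340; twice the area = |870| = 870; area = 435; answer 435
Part 2: A1 = 435; threaded value p + q = 436; c = 2; a(2) = 1*(-19) - 3*(2) = -25; iterating: a(2)=-25, a(3)=32, a(4)=107, a(5)=11, a(6)=-310, a(7)=-343, a(8)=587, a(9)=1616, a(10)=-145, a(11)=-4993, a(12)=-4558, a(13)=10421, a(14)=24095; answer 24095

24095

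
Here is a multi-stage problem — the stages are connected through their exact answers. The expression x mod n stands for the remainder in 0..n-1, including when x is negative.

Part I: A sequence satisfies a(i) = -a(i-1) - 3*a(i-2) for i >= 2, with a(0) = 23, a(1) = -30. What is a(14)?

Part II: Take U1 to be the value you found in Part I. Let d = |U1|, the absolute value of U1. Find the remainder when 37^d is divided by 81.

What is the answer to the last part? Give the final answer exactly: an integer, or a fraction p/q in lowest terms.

55

Part I: a(2) = -1*(-30) - 3*(23) = -39; iterating: a(2)=-39, a(3)=129, a(4)=-12, a(5)=-375, a(6)=411, a(7)=714, a(8)=-1947, a(9)=-195, a(10)=6036, a(11)=-5451, a(12)=-12657, a(13)=29010, a(14)=8961; answer 8961
Part II: U1 = 8961; d = 8961; squarings mod 81: 37^1=37, 37^2=73, 37^4=64, 37^8=46, 37^16=10, 37^32=19, 37^64=37, 37^128=73, 37^256=64, 37^512=46, 37^1024=10, 37^2048=19, 37^4096=37, 37^8192=73; 37^8961 = 37^1 * 37^256 * 37^512 * 37^8192 = 55 (mod 81); answer 55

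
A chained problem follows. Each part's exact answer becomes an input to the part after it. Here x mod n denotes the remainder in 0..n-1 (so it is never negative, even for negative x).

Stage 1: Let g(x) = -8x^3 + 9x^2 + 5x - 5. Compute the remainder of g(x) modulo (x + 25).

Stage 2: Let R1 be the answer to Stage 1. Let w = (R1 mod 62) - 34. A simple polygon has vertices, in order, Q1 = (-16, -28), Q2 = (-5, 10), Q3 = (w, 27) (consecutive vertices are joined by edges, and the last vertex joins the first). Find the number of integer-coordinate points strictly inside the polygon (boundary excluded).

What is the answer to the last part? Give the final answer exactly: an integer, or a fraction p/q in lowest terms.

Stage 1: remainder = value at the root: -8*(-25)^3 + 9*(-25)^2 + 5*(-25)^1 - 5 = (125000) + (5625) + (-125) + (-5) = 130495; answer 130495
Stage 2: R1 = 130495; w = 13; cross terms: (-16*10 - -5*-28)=-300, (-5*27 - 13*10)=-265, (13*-28 - -16*27)=68; twice the area = |-497| = 497; area = 497/2; boundary points = 1 + 1 + 1 = 3; strictly interior points = area - boundary/2 + 1 = 248; answer 248

248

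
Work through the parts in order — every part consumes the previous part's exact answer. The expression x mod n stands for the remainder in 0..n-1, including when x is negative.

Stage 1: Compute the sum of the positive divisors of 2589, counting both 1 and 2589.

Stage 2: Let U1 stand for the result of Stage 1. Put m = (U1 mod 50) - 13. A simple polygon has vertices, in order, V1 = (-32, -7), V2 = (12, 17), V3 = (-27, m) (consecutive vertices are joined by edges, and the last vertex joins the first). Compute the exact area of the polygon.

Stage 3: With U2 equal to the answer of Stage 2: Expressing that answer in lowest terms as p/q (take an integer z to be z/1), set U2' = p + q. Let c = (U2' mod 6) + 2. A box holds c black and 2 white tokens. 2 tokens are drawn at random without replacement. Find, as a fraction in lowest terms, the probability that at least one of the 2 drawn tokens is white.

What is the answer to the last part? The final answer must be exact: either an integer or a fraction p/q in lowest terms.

7/10

Stage 1: 2589 = 3 * 863; sigma = (1 + 3) * (1 + 863) = 4 * 864 = 3456; answer 3456
Stage 2: U1 = 3456; m = -7; cross terms: (-32*17 - 12*-7)=-460, (12*-7 - -27*17)=375, (-27*-7 - -32*-7)=-35; twice the area = |-120| = 120; area = 60; answer 60
Stage 3: U2 = 60; threaded value p + q = 61; c = 3; total draws C(5,2) = 10; complement C(3,2) = 3; favorable 10 - 3 = 7; P = 7/10; answer 7/10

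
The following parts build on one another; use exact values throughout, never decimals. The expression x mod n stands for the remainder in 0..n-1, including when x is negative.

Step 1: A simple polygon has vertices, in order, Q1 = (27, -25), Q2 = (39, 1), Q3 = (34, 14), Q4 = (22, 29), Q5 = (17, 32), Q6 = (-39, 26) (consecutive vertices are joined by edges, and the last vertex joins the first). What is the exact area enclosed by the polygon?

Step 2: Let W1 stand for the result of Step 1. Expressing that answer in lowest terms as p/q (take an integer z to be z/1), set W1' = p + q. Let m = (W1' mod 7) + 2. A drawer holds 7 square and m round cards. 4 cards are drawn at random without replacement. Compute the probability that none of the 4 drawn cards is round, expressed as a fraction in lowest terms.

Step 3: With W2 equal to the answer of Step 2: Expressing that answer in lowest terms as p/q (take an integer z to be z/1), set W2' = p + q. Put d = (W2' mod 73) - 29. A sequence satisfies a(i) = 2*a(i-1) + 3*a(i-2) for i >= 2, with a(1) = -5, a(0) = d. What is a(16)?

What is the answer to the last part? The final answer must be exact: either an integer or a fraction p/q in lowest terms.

-118378486

Step 1: cross terms: (27*1 - 39*-25)=1002, (39*14 - 34*1)=512, (34*29 - 22*14)=678, (22*32 - 17*29)=211, (17*26 - -39*32)=1690, (-39*-25 - 27*26)=273; twice the area = |4366| = 4366; area = 2183; answer 2183
Step 2: W1 = 2183; threaded value p + q = 2184; m = 2; total draws C(9,4) = 126; favorable C(7,4) = 35; P = 5/18; answer 5/18
Step 3: W2 = 5/18; threaded value p + q = 23; d = -6; a(2) = 2*(-5) + 3*(-6) = -28; iterating: a(2)=-28, a(3)=-71, a(4)=-226, a(5)=-665, a(6)=-2008, a(7)=-6011, a(8)=-18046, a(9)=-54125, a(10)=-162388, a(11)=-487151, a(12)=-1461466, a(13)=-4384385, a(14)=-13153168, a(15)=-39459491, a(16)=-118378486; answer -118378486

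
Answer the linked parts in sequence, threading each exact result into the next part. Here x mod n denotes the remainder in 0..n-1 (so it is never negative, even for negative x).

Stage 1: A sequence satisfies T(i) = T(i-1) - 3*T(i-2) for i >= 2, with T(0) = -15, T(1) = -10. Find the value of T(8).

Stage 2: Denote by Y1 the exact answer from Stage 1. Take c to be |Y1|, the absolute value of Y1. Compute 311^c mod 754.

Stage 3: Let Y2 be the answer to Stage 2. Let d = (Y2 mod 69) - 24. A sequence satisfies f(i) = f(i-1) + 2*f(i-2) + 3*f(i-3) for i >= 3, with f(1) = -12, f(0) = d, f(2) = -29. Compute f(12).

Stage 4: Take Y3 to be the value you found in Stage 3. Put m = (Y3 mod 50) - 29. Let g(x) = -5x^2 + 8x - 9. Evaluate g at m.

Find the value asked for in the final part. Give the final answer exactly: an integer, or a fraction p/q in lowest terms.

Stage 1: T(2) = 1*(-10) - 3*(-15) = 35; iterating: T(2)=35, T(3)=65, T(4)=-40, T(5)=-235, T(6)=-115, T(7)=590, T(8)=935; answer 935
Stage 2: Y1 = 935; c = 935; squarings mod 754: 311^1=311, 311^2=209, 311^4=703, 311^8=339, 311^16=313, 311^32=703, 311^64=339, 311^128=313, 311^256=703, 311^512=339; 311^935 = 311^1 * 311^2 * 311^4 * 311^32 * 311^128 * 311^256 * 311^512 = 519 (mod 754); answer 519
Stage 3: Y2 = 519; d = 12; f(3) = 1*(-29) + 2*(-12) + 3*(12) = -17; iterating: f(3)=-17, f(4)=-111, f(5)=-232, f(6)=-505, f(7)=-1302, f(8)=-3008, f(9)=-7127, f(10)=-17049, f(11)=-40327, f(12)=-95806; answer -95806
Stage 4: Y3 = -95806; m = 15; -5*(15)^2 + 8*(15)^1 - 9 = (-1125) + (120) + (-9) = -1014; answer -1014

-1014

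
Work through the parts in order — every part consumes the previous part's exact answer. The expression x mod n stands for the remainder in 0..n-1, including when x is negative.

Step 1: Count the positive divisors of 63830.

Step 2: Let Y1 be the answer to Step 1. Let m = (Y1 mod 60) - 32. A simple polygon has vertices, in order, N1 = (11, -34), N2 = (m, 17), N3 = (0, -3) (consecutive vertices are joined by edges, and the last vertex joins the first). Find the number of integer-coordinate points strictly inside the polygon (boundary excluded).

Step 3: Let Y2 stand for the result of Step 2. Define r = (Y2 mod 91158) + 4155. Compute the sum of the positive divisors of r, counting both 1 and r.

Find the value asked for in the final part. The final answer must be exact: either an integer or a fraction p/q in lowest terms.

Step 1: 63830 = 2 * 5 * 13 * 491; number of divisors = (1+1) * (1+1) * (1+1) * (1+1) = 16; answer 16
Step 2: Y1 = 16; m = -16; cross terms: (11*17 - -16*-34)=-357, (-16*-3 - 0*17)=48, (0*-34 - 11*-3)=33; twice the area = |-276| = 276; area = 138; boundary points = 3 + 4 + 1 = 8; strictly interior points = area - boundary/2 + 1 = 135; answer 135
Step 3: Y2 = 135; r = 4290; 4290 = 2 * 3 * 5 * 11 * 13; sigma = (1 + 2) * (1 + 3) * (1 + 5) * (1 + 11) * (1 + 13) = 3 * 4 * 6 * 12 * 14 = 12096; answer 12096

12096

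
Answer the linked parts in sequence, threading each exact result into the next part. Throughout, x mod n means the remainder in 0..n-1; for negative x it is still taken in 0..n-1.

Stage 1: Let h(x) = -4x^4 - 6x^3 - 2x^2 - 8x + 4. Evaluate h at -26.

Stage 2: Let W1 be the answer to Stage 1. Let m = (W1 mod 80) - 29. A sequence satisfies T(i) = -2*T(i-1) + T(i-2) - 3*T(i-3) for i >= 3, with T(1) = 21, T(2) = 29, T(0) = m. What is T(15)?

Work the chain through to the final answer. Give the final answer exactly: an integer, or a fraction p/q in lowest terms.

2027569

Stage 1: -4*(-26)^4 - 6*(-26)^3 - 2*(-26)^2 - 8*(-26)^1 + 4 = (-1827904) + (105456) + (-1352) + (208) + (4) = -1723588; answer -1723588
Stage 2: W1 = -1723588; m = -17; T(3) = -2*(29) + 1*(21) - 3*(-17) = 14; iterating: T(3)=14, T(4)=-62, T(5)=51, T(6)=-206, T(7)=649, T(8)=-1657, T(9)=4581, T(10)=-12766, T(11)=35084, T(12)=-96677, T(13)=266736, T(14)=-735401, T(15)=2027569; answer 2027569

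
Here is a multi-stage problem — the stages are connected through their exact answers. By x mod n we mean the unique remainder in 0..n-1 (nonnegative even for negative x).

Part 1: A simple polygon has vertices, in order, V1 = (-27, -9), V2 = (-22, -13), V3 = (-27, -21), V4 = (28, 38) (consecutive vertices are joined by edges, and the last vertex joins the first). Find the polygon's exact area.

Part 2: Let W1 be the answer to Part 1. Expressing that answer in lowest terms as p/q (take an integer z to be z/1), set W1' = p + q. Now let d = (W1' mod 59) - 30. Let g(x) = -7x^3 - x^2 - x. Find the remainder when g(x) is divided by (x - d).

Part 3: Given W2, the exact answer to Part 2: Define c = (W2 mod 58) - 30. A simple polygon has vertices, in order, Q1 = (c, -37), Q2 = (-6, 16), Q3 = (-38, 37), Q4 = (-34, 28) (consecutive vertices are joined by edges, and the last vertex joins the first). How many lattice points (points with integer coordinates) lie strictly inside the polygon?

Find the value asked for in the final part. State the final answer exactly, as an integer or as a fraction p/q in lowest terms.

675

Part 1: cross terms: (-27*-13 - -22*-9)=153, (-22*-21 - -27*-13)=111, (-27*38 - 28*-21)=-438, (28*-9 - -27*38)=774; twice the area = |600| = 600; area = 300; answer 300
Part 2: W1 = 300; threaded value p + q = 301; d = -24; remainder = value at the root: -7*(-24)^3 - 1*(-24)^2 - 1*(-24)^1 = (96768) + (-576) + (24) = 96216; answer 96216
Part 3: W2 = 96216; c = 22; cross terms: (22*16 - -6*-37)=130, (-6*37 - -38*16)=386, (-38*28 - -34*37)=194, (-34*-37 - 22*28)=642; twice the area = |1352| = 1352; area = 676; boundary points = 1 + 1 + 1 + 1 = 4; strictly interior points = area - boundary/2 + 1 = 675; answer 675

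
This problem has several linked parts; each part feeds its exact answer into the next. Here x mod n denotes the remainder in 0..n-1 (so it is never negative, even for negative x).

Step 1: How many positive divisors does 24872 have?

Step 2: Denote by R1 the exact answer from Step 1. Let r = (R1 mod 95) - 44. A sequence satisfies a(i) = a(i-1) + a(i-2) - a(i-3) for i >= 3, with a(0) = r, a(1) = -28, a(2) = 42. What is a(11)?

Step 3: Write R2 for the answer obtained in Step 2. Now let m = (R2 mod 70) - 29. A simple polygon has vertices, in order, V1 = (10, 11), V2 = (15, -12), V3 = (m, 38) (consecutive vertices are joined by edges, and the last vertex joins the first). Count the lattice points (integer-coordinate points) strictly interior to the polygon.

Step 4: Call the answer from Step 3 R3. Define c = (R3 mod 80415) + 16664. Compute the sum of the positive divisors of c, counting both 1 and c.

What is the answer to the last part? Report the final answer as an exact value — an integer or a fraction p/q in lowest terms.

24414

Step 1: 24872 = 2^3 * 3109; number of divisors = (3+1) * (1+1) = 8; answer 8
Step 2: R1 = 8; r = -36; a(3) = 1*(42) + 1*(-28) - 1*(-36) = 50; iterating: a(3)=50, a(4)=120, a(5)=128, a(6)=198, a(7)=206, a(8)=276, a(9)=284, a(10)=354, a(11)=362; answer 362
Step 3: R2 = 362; m = -17; cross terms: (10*-12 - 15*11)=-285, (15*38 - -17*-12)=366, (-17*11 - 10*38)=-567; twice the area = |-486| = 486; area = 243; boundary points = 1 + 2 + 27 = 30; strictly interior points = area - boundary/2 + 1 = 229; answer 229
Step 4: R3 = 229; c = 16893; 16893 = 3^2 * 1877; sigma = (1 + 3 + 9) * (1 + 1877) = 13 * 1878 = 24414; answer 24414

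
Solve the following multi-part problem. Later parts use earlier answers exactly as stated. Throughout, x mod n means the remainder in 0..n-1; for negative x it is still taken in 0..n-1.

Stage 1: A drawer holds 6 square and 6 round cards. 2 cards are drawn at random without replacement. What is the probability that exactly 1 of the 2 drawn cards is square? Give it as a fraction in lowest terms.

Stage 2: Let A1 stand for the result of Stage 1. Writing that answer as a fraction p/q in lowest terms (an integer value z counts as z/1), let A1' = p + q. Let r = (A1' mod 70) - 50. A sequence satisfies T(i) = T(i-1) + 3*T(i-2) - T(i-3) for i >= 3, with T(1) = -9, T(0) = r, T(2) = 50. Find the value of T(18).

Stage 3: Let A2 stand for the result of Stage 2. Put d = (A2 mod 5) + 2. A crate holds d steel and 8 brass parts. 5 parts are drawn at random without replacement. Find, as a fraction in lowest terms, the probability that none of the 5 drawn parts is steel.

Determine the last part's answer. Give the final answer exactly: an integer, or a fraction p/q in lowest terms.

Stage 1: total draws C(12,2) = 66; favorable C(6,1)*C(6,1) = 36; P = 6/11; answer 6/11
Stage 2: A1 = 6/11; threaded value p + q = 17; r = -33; T(3) = 1*(50) + 3*(-9) - 1*(-33) = 56; iterating: T(3)=56, T(4)=215, T(5)=333, T(6)=922, T(7)=1706, T(8)=4139, T(9)=8335, T(10)=19046, T(11)=39912, T(12)=88715, T(13)=189405, T(14)=415638, T(15)=895138, T(16)=1952647, T(17)=4222423, T(18)=9185226; answer 9185226
Stage 3: A2 = 9185226; d = 3; total draws C(11,5) = 462; favorable C(8,5) = 56; P = 4/33; answer 4/33

4/33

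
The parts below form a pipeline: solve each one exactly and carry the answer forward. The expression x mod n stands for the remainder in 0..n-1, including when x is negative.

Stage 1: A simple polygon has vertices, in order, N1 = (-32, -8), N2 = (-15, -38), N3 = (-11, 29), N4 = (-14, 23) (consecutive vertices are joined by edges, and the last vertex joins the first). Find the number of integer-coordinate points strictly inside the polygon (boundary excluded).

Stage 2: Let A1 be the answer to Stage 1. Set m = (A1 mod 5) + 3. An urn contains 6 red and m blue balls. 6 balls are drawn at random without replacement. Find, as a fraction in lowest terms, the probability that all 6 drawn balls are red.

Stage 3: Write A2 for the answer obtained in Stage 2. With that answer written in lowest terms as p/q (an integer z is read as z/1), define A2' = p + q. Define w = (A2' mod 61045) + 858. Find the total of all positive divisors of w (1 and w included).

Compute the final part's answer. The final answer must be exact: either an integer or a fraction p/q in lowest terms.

1008

Stage 1: cross terms: (-32*-38 - -15*-8)=1096, (-15*29 - -11*-38)=-853, (-11*23 - -14*29)=153, (-14*-8 - -32*23)=848; twice the area = |1244| = 1244; area = 622; boundary points = 1 + 1 + 3 + 1 = 6; strictly interior points = area - boundary/2 + 1 = 620; answer 620
Stage 2: A1 = 620; m = 3; total draws C(9,6) = 84; favorable C(6,6) = 1; P = 1/84; answer 1/84
Stage 3: A2 = 1/84; threaded value p + q = 85; w = 943; 943 = 23 * 41; sigma = (1 + 23) * (1 + 41) = 24 * 42 = 1008; answer 1008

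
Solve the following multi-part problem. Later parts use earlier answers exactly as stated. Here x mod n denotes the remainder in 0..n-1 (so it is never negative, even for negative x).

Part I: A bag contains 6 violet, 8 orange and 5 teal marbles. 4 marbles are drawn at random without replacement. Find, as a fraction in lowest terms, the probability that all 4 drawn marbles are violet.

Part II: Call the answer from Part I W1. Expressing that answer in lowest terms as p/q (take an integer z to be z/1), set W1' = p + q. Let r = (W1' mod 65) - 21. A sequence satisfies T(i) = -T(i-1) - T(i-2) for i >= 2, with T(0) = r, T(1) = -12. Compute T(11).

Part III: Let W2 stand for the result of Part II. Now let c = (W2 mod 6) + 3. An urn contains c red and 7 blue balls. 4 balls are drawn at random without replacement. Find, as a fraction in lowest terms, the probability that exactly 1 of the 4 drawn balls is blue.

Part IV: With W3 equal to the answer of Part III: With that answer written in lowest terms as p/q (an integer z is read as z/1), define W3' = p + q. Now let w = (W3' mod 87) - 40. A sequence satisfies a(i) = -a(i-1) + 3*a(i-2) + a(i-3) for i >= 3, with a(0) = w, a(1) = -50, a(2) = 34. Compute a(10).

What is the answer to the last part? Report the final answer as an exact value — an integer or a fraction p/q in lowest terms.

Part I: total draws C(19,4) = 3876; favorable C(6,4) = 15; P = 5/1292; answer 5/1292
Part II: W1 = 5/1292; threaded value p + q = 1297; r = 41; T(2) = -1*(-12) - 1*(41) = -29; iterating: T(2)=-29, T(3)=41, T(4)=-12, T(5)=-29, T(6)=41, T(7)=-12, T(8)=-29, T(9)=41, T(10)=-12, T(11)=-29; answer -29
Part III: W2 = -29; c = 4; total draws C(11,4) = 330; favorable C(7,1)*C(4,3) = 28; P = 14/165; answer 14/165
Part IV: W3 = 14/165; threaded value p + q = 179; w = -35; a(3) = -1*(34) + 3*(-50) + 1*(-35) = -219; iterating: a(3)=-219, a(4)=271, a(5)=-894, a(6)=1488, a(7)=-3899, a(8)=7469, a(9)=-17678, a(10)=36186; answer 36186

36186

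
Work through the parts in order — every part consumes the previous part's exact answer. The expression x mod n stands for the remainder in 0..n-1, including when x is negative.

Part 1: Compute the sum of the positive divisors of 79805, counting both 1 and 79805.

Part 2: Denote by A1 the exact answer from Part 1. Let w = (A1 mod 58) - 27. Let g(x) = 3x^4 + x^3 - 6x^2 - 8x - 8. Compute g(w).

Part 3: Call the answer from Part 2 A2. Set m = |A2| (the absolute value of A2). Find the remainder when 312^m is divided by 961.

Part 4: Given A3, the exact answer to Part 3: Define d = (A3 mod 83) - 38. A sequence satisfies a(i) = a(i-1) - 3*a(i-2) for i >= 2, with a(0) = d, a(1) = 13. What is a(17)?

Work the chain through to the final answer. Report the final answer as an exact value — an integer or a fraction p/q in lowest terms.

379363

Part 1: 79805 = 5 * 11 * 1451; sigma = (1 + 5) * (1 + 11) * (1 + 1451) = 6 * 12 * 1452 = 104544; answer 104544
Part 2: A1 = 104544; w = 1; 3*(1)^4 + 1*(1)^3 - 6*(1)^2 - 8*(1)^1 - 8 = (3) + (1) + (-6) + (-8) + (-8) = -18; answer -18
Part 3: A2 = -18; m = 18; squarings mod 961: 312^1=312, 312^2=283, 312^4=326, 312^8=566, 312^16=343; 312^18 = 312^2 * 312^16 = 8 (mod 961); answer 8
Part 4: A3 = 8; d = -30; a(2) = 1*(13) - 3*(-30) = 103; iterating: a(2)=103, a(3)=64, a(4)=-245, a(5)=-437, a(6)=298, a(7)=1609, a(8)=715, a(9)=-4112, a(10)=-6257, a(11)=6079, a(12)=24850, a(13)=6613, a(14)=-67937, a(15)=-87776, a(16)=116035, a(17)=379363; answer 379363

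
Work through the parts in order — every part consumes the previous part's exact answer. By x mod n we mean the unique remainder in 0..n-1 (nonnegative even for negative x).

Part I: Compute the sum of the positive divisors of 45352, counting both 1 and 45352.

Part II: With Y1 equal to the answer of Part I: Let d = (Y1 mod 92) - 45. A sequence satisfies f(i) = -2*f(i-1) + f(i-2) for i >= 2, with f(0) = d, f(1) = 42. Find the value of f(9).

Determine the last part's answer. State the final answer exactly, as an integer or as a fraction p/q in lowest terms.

42594

Part I: 45352 = 2^3 * 5669; sigma = (1 + 2 + 4 + 8) * (1 + 5669) = 15 * 5670 = 85050; answer 85050
Part II: Y1 = 85050; d = -3; f(2) = -2*(42) + 1*(-3) = -87; iterating: f(2)=-87, f(3)=216, f(4)=-519, f(5)=1254, f(6)=-3027, f(7)=7308, f(8)=-17643, f(9)=42594; answer 42594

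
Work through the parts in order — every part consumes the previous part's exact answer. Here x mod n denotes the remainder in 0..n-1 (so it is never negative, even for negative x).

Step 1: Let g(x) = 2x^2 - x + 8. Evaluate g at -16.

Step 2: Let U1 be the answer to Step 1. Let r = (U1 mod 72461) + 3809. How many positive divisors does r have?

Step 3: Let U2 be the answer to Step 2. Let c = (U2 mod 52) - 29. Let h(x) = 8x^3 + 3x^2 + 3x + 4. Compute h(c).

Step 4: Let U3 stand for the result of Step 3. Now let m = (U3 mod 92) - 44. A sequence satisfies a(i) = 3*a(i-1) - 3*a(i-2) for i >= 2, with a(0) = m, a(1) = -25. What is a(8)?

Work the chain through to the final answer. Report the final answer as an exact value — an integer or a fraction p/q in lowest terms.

1701

Step 1: 2*(-16)^2 - 1*(-16)^1 + 8 = (512) + (16) + (8) = 536; answer 536
Step 2: U1 = 536; r = 4345; 4345 = 5 * 11 * 79; number of divisors = (1+1) * (1+1) * (1+1) = 8; answer 8
Step 3: U2 = 8; c = -21; 8*(-21)^3 + 3*(-21)^2 + 3*(-21)^1 + 4 = (-74088) + (1323) + (-63) + (4) = -72824; answer -72824
Step 4: U3 = -72824; m = -4; a(2) = 3*(-25) - 3*(-4) = -63; iterating: a(2)=-63, a(3)=-114, a(4)=-153, a(5)=-117, a(6)=108, a(7)=675, a(8)=1701; answer 1701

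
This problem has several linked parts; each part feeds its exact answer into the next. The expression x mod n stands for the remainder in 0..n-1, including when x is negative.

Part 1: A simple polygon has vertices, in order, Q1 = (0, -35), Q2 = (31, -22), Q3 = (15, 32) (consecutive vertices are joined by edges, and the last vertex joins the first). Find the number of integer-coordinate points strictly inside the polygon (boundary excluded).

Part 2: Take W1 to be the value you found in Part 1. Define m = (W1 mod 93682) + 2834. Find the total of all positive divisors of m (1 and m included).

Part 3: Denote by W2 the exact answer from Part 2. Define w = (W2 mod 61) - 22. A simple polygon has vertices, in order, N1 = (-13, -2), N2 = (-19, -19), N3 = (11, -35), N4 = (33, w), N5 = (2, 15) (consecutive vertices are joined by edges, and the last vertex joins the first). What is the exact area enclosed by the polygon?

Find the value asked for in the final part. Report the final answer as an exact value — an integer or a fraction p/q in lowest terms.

1516

Part 1: cross terms: (0*-22 - 31*-35)=1085, (31*32 - 15*-22)=1322, (15*-35 - 0*32)=-525; twice the area = |1882| = 1882; area = 941; boundary points = 1 + 2 + 1 = 4; strictly interior points = area - boundary/2 + 1 = 940; answer 940
Part 2: W1 = 940; m = 3774; 3774 = 2 * 3 * 17 * 37; sigma = (1 + 2) * (1 + 3) * (1 + 17) * (1 + 37) = 3 * 4 * 18 * 38 = 8208; answer 8208
Part 3: W2 = 8208; w = 12; cross terms: (-13*-19 - -19*-2)=209, (-19*-35 - 11*-19)=874, (11*12 - 33*-35)=1287, (33*15 - 2*12)=471, (2*-2 - -13*15)=191; twice the area = |3032| = 3032; area = 1516; answer 1516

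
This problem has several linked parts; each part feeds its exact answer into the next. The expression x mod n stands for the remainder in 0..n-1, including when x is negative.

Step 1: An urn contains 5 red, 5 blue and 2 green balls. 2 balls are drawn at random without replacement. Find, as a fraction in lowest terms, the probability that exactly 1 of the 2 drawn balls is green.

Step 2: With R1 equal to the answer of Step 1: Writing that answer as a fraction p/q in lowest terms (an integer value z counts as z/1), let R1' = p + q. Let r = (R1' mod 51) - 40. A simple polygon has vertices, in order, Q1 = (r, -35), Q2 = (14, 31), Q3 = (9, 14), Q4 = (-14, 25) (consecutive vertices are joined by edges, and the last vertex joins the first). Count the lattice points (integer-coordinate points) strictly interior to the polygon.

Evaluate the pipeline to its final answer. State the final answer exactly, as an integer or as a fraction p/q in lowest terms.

Step 1: total draws C(12,2) = 66; favorable C(2,1)*C(10,1) = 20; P = 10/33; answer 10/33
Step 2: R1 = 10/33; threaded value p + q = 43; r = 3; cross terms: (3*31 - 14*-35)=583, (14*14 - 9*31)=-83, (9*25 - -14*14)=421, (-14*-35 - 3*25)=415; twice the area = |1336| = 1336; area = 668; boundary points = 11 + 1 + 1 + 1 = 14; strictly interior points = area - boundary/2 + 1 = 662; answer 662

662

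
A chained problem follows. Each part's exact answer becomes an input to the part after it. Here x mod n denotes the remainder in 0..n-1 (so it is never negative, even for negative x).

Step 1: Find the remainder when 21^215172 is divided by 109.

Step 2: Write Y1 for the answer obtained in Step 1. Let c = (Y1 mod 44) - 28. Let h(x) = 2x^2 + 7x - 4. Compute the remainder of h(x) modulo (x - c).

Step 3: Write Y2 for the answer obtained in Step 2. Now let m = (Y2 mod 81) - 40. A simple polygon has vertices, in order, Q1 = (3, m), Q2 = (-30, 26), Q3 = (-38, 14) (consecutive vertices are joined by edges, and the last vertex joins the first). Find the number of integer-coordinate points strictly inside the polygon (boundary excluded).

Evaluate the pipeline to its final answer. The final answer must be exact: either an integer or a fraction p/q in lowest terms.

260

Step 1: squarings mod 109: 21^1=21, 21^2=5, 21^4=25, 21^8=80, 21^16=78, 21^32=89, 21^64=73, 21^128=97, 21^256=35, 21^512=26, 21^1024=22, 21^2048=48, 21^4096=15, 21^8192=7, 21^16384=49, 21^32768=3, 21^65536=9, 21^131072=81; 21^215172 = 21^4 * 21^128 * 21^2048 * 21^16384 * 21^65536 * 21^131072 = 45 (mod 109); answer 45
Step 2: Y1 = 45; c = -27; remainder = value at the root: 2*(-27)^2 + 7*(-27)^1 - 4 = (1458) + (-189) + (-4) = 1265; answer 1265
Step 3: Y2 = 1265; m = 10; cross terms: (3*26 - -30*10)=378, (-30*14 - -38*26)=568, (-38*10 - 3*14)=-422; twice the area = |524| = 524; area = 262; boundary points = 1 + 4 + 1 = 6; strictly interior points = area - boundary/2 + 1 = 260; answer 260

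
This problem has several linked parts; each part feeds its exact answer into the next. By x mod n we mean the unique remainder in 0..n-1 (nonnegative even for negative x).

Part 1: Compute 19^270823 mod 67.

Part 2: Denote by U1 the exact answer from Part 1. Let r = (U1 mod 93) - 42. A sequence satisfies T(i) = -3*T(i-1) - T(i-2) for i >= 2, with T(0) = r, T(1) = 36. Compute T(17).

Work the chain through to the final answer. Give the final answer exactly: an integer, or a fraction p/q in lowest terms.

Part 1: squarings mod 67: 19^1=19, 19^2=26, 19^4=6, 19^8=36, 19^16=23, 19^32=60, 19^64=49, 19^128=56, 19^256=54, 19^512=35, 19^1024=19, 19^2048=26, 19^4096=6, 19^8192=36, 19^16384=23, 19^32768=60, 19^65536=49, 19^131072=56, 19^262144=54; 19^270823 = 19^1 * 19^2 * 19^4 * 19^32 * 19^64 * 19^128 * 19^256 * 19^8192 * 19^262144 = 54 (mod 67); answer 54
Part 2: U1 = 54; r = 12; T(2) = -3*(36) - 1*(12) = -120; iterating: T(2)=-120, T(3)=324, T(4)=-852, T(5)=2232, T(6)=-5844, T(7)=15300, T(8)=-40056, T(9)=104868, T(10)=-274548, T(11)=718776, T(12)=-1881780, T(13)=4926564, T(14)=-12897912, T(15)=33767172, T(16)=-88403604, T(17)=231443640; answer 231443640

231443640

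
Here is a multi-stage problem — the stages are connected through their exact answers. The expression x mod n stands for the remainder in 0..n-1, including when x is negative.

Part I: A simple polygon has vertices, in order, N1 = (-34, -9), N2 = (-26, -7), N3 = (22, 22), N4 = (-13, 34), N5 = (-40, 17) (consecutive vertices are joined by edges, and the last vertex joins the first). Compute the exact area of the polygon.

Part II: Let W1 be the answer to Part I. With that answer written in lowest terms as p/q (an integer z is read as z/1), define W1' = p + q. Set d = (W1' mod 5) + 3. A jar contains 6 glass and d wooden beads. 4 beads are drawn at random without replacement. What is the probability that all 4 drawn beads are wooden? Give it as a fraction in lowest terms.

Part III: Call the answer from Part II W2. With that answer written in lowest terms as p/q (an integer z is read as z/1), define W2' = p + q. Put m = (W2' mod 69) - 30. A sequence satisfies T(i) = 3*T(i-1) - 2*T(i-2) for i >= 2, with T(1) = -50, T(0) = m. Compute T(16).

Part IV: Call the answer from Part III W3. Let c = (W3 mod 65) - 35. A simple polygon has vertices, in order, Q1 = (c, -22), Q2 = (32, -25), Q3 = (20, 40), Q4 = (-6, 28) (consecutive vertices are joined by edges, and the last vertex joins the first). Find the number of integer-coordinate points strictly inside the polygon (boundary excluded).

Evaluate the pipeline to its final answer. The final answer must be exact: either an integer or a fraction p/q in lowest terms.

2050

Part I: cross terms: (-34*-7 - -26*-9)=4, (-26*22 - 22*-7)=-418, (22*34 - -13*22)=1034, (-13*17 - -40*34)=1139, (-40*-9 - -34*17)=938; twice the area = |2697| = 2697; area = 2697/2; answer 2697/2
Part II: W1 = 2697/2; threaded value p + q = 2699; d = 7; total draws C(13,4) = 715; favorable C(7,4) = 35; P = 7/143; answer 7/143
Part III: W2 = 7/143; threaded value p + q = 150; m = -18; T(2) = 3*(-50) - 2*(-18) = -114; iterating: T(2)=-114, T(3)=-242, T(4)=-498, T(5)=-1010, T(6)=-2034, T(7)=-4082, T(8)=-8178, T(9)=-16370, T(10)=-32754, T(11)=-65522, T(12)=-131058, T(13)=-262130, T(14)=-524274, T(15)=-1048562, T(16)=-2097138; answer -2097138
Part IV: W3 = -2097138; c = -13; cross terms: (-13*-25 - 32*-22)=1029, (32*40 - 20*-25)=1780, (20*28 - -6*40)=800, (-6*-22 - -13*28)=496; twice the area = |4105| = 4105; area = 4105/2; boundary points = 3 + 1 + 2 + 1 = 7; strictly interior points = area - boundary/2 + 1 = 2050; answer 2050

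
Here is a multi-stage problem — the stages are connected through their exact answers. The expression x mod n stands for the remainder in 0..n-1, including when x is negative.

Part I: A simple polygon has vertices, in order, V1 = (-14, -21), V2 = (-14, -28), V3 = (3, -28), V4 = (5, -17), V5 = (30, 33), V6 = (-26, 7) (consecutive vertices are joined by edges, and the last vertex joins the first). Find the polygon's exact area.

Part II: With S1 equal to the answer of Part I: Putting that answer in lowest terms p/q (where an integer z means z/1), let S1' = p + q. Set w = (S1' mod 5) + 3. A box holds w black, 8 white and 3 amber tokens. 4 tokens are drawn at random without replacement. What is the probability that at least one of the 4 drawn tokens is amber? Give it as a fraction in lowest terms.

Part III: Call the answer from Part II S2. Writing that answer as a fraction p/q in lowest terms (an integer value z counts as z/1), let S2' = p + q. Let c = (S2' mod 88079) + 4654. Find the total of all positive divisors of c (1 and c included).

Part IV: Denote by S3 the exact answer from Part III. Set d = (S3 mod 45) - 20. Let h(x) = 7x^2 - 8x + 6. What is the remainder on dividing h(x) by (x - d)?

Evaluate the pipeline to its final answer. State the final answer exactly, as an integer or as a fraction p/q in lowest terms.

Part I: cross terms: (-14*-28 - -14*-21)=98, (-14*-28 - 3*-28)=476, (3*-17 - 5*-28)=89, (5*33 - 30*-17)=675, (30*7 - -26*33)=1068, (-26*-21 - -14*7)=644; twice the area = |3050| = 3050; area = 1525; answer 1525
Part II: S1 = 1525; threaded value p + q = 1526; w = 4; total draws C(15,4) = 1365; complement C(12,4) = 495; favorable 1365 - 495 = 870; P = 58/91; answer 58/91
Part III: S2 = 58/91; threaded value p + q = 149; c = 4803; 4803 = 3 * 1601; sigma = (1 + 3) * (1 + 1601) = 4 * 1602 = 6408; answer 6408
Part IV: S3 = 6408; d = -2; remainder = value at the root: 7*(-2)^2 - 8*(-2)^1 + 6 = (28) + (16) + (6) = 50; answer 50

50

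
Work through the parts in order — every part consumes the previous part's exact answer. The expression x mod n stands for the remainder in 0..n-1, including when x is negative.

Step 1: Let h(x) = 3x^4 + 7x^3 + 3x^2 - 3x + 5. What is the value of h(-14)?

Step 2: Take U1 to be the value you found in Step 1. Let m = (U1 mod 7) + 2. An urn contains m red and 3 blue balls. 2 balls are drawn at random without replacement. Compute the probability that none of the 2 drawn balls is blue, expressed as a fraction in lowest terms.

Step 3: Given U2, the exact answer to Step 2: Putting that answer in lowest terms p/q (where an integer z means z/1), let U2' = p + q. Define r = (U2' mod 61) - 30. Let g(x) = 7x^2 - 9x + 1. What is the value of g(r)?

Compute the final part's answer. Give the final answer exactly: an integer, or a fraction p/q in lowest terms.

Step 1: 3*(-14)^4 + 7*(-14)^3 + 3*(-14)^2 - 3*(-14)^1 + 5 = (115248) + (-19208) + (588) + (42) + (5) = 96675; answer 96675
Step 2: U1 = 96675; m = 7; total draws C(10,2) = 45; favorable C(7,2) = 21; P = 7/15; answer 7/15
Step 3: U2 = 7/15; threaded value p + q = 22; r = -8; 7*(-8)^2 - 9*(-8)^1 + 1 = (448) + (72) + (1) = 521; answer 521

521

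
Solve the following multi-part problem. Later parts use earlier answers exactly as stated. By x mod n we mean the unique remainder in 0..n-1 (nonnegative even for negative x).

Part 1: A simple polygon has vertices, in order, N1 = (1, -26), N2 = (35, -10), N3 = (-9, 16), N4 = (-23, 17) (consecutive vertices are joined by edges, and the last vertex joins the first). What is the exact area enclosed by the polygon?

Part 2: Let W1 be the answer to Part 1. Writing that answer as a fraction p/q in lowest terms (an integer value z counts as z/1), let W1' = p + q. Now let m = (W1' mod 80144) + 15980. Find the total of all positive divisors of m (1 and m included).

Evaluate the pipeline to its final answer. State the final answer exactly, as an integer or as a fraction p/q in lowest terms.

48000

Part 1: cross terms: (1*-10 - 35*-26)=900, (35*16 - -9*-10)=470, (-9*17 - -23*16)=215, (-23*-26 - 1*17)=581; twice the area = |2166| = 2166; area = 1083; answer 1083
Part 2: W1 = 1083; threaded value p + q = 1084; m = 17064; 17064 = 2^3 * 3^3 * 79; sigma = (1 + 2 + 4 + 8) * (1 + 3 + 9 + 27) * (1 + 79) = 15 * 40 * 80 = 48000; answer 48000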